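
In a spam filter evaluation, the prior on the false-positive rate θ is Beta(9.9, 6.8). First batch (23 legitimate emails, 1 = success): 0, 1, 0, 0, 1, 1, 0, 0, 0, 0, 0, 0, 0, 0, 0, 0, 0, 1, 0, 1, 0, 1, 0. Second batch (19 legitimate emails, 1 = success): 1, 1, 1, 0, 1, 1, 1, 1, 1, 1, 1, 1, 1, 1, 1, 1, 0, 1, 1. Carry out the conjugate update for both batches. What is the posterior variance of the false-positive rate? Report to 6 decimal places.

The Beta prior is conjugate to a Binomial/Bernoulli likelihood; the update adds successes to α and failures to β.
After batch 1: Beta(9.9+6, 6.8+17) = Beta(15.9, 23.8).
After batch 2: Beta(15.9+17, 23.8+2) = Beta(32.9, 25.8).
Var = αβ/((α+β)²(α+β+1)) = 32.9·25.8/(58.7²·59.7) = 0.004126.

0.004126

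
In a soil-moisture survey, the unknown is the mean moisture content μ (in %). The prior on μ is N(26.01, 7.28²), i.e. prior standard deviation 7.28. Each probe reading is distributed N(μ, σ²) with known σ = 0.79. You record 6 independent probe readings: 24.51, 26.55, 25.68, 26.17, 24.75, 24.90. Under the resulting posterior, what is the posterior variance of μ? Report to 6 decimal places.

For Normal data with known variance σ², a Normal(μ₀, σ₀²) prior on μ is conjugate. Posterior precision = 1/σ₀² + n/σ²; posterior mean is the precision-weighted average of μ₀ and x̄.
σ₀² = 7.28² = 52.9984, σ² = 0.79² = 0.6241; σ² + n·σ₀² = 0.6241 + 6·52.9984 = 318.6145.
Posterior precision = 1/σ₀² + n/σ² = 1/52.9984 + 6/0.6241 = (σ² + n·σ₀²)/(σ₀²σ²) = 318.6145/(52.9984·0.6241); posterior variance σₙ² = σ₀²σ²/(σ² + n·σ₀²) = 52.9984·0.6241/318.6145 = 0.103813.

0.103813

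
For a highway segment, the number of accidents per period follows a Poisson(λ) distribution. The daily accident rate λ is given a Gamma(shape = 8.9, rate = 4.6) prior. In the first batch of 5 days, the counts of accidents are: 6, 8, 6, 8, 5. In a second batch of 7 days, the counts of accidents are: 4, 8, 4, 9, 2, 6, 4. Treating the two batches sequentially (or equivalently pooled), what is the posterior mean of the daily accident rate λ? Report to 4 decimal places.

4.7530

With a Gamma(shape α, rate β) prior, the Poisson likelihood is conjugate: the posterior is Gamma(α + ΣXᵢ, β + n).
Batch 1: sum of counts S = 33 over n = 5 days.
After batch 1: Gamma(α+S, β+n) = Gamma(8.9+33, 4.6+5) = Gamma(41.9, 9.6).
Batch 2: sum of counts S = 37 over n = 7 days.
After batch 2: Gamma(α+S, β+n) = Gamma(41.9+37, 9.6+7) = Gamma(78.9, 16.6).
Posterior mean = α/β = 78.9/16.6 = 4.7530.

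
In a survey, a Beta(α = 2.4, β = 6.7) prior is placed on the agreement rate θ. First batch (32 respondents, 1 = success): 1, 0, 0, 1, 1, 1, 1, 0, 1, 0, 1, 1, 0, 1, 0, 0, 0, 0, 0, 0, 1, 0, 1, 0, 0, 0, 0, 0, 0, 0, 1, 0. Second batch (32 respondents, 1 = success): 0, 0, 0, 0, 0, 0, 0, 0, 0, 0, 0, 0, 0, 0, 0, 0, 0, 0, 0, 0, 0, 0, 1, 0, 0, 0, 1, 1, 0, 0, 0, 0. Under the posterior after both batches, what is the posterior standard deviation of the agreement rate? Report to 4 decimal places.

The Beta prior is conjugate to a Binomial/Bernoulli likelihood; the update adds successes to α and failures to β.
After batch 1: Beta(2.4+12, 6.7+20) = Beta(14.4, 26.7).
After batch 2: Beta(14.4+3, 26.7+29) = Beta(17.4, 55.7).
Var = αβ/((α+β)²(α+β+1)) = 17.4·55.7/(73.1²·74.1) = 0.00244766; SD = √0.00244766 = 0.0495.

0.0495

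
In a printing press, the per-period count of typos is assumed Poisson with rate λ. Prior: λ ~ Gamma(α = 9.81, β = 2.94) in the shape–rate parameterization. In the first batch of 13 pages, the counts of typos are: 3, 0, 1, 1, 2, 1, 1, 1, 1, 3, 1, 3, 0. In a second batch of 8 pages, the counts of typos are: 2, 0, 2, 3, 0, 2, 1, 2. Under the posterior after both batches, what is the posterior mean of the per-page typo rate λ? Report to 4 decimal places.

With a Gamma(shape α, rate β) prior, the Poisson likelihood is conjugate: the posterior is Gamma(α + ΣXᵢ, β + n).
Batch 1: sum of counts S = 18 over n = 13 pages.
After batch 1: Gamma(α+S, β+n) = Gamma(9.81+18, 2.94+13) = Gamma(27.81, 15.94).
Batch 2: sum of counts S = 12 over n = 8 pages.
After batch 2: Gamma(α+S, β+n) = Gamma(27.81+12, 15.94+8) = Gamma(39.81, 23.94).
Posterior mean = α/β = 39.81/23.94 = 1.6629.

1.6629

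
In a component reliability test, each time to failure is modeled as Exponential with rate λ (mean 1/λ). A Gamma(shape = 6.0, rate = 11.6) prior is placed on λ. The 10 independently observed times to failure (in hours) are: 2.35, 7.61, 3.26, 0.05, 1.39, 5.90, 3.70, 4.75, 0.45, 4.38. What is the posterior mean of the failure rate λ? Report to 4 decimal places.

0.3521

With a Gamma(shape α, rate β) prior on the exponential rate λ, the posterior after n observations with total T = Σxᵢ is Gamma(α+n, β+T).
Sum of observations T = 33.84 hours; n = 10.
Posterior: Gamma(6.0+10, 11.6+33.84) = Gamma(16.0, 45.44).
Posterior mean of λ = α/β = 16.0/45.44 = 0.3521.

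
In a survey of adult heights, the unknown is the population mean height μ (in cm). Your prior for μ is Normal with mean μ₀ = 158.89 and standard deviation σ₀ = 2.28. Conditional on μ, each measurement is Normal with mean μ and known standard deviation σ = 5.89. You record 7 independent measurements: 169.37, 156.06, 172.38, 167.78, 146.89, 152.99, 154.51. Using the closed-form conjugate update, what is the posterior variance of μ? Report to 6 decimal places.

For Normal data with known variance σ², a Normal(μ₀, σ₀²) prior on μ is conjugate. Posterior precision = 1/σ₀² + n/σ²; posterior mean is the precision-weighted average of μ₀ and x̄.
σ₀² = 2.28² = 5.1984, σ² = 5.89² = 34.6921; σ² + n·σ₀² = 34.6921 + 7·5.1984 = 71.0809.
Posterior precision = 1/σ₀² + n/σ² = 1/5.1984 + 7/34.6921 = (σ² + n·σ₀²)/(σ₀²σ²) = 71.0809/(5.1984·34.6921); posterior variance σₙ² = σ₀²σ²/(σ² + n·σ₀²) = 5.1984·34.6921/71.0809 = 2.537157.

2.537157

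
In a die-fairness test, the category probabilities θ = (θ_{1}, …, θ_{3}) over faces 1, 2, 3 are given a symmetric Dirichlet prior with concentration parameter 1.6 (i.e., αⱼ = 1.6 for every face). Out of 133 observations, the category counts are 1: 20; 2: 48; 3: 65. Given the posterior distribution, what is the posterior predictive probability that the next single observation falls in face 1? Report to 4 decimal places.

0.1567

The Dirichlet prior is conjugate to the Multinomial likelihood: each posterior αⱼ = prior αⱼ + observed count nⱼ.
Posterior concentration: (21.6, 49.6, 66.6), total = 137.8.
P(next = 1 | data) = α_{1}/Σα = 0.1567.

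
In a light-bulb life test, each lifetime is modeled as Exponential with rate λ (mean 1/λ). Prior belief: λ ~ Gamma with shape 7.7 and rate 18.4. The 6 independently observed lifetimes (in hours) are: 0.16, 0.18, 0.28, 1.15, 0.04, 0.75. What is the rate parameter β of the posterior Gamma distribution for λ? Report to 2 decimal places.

With a Gamma(shape α, rate β) prior on the exponential rate λ, the posterior after n observations with total T = Σxᵢ is Gamma(α+n, β+T).
Sum of observations T = 2.56 hours; n = 6.
Posterior: Gamma(7.7+6, 18.4+2.56) = Gamma(13.7, 20.96).
Posterior β = 20.96.

20.96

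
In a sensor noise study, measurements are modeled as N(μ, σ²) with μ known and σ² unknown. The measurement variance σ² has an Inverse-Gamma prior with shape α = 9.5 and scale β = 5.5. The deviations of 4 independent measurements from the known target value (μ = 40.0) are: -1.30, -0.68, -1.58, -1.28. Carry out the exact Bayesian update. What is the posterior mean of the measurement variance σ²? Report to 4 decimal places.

With known mean μ and an Inverse-Gamma(α, β) prior on σ², the Normal likelihood is conjugate: posterior is Inv-Gamma(α + n/2, β + Σ(xᵢ−μ)²/2).
Σ(xᵢ−μ)² = (-1.30)² + (-0.68)² + (-1.58)² + (-1.28)² = 6.2872.
Posterior: Inv-Gamma(9.5 + 4/2, 5.5 + 6.2872/2) = Inv-Gamma(11.50, 8.64360).
E[σ²|data] = β/(α−1) = 8.64360/10.50 = 0.8232.

0.8232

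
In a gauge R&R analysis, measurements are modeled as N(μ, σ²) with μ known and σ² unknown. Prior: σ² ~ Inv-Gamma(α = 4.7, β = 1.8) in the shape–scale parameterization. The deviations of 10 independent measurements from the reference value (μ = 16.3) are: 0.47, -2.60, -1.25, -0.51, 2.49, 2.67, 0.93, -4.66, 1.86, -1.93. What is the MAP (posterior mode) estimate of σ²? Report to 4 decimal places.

With known mean μ and an Inverse-Gamma(α, β) prior on σ², the Normal likelihood is conjugate: posterior is Inv-Gamma(α + n/2, β + Σ(xᵢ−μ)²/2).
Σ(xᵢ−μ)² = (0.47)² + (-2.60)² + (-1.25)² + (-0.51)² + (2.49)² + (2.67)² + (0.93)² + (-4.66)² + (1.86)² + (-1.93)² = 51.8975.
Posterior: Inv-Gamma(4.7 + 10/2, 1.8 + 51.8975/2) = Inv-Gamma(9.70, 27.74875).
Mode = β/(α+1) = 27.74875/10.70 = 2.5933.

2.5933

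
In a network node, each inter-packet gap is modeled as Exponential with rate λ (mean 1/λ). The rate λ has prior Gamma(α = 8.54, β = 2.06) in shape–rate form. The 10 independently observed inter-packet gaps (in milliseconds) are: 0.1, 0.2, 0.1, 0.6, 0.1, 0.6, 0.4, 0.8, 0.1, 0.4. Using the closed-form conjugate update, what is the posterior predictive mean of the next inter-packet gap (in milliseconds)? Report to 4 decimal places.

0.3113

With a Gamma(shape α, rate β) prior on the exponential rate λ, the posterior after n observations with total T = Σxᵢ is Gamma(α+n, β+T).
Sum of observations T = 3.4 milliseconds; n = 10.
Posterior: Gamma(8.54+10, 2.06+3.4) = Gamma(18.54, 5.46).
The predictive distribution for the next observation is Lomax; its mean is β/(α−1) = 5.46/17.54 = 0.3113.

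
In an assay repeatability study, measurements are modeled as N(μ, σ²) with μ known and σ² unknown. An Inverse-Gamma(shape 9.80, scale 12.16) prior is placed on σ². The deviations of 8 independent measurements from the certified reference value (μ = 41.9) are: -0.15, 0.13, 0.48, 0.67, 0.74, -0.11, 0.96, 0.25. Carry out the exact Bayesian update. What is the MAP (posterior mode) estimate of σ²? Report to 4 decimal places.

0.8981

With known mean μ and an Inverse-Gamma(α, β) prior on σ², the Normal likelihood is conjugate: posterior is Inv-Gamma(α + n/2, β + Σ(xᵢ−μ)²/2).
Σ(xᵢ−μ)² = (-0.15)² + (0.13)² + (0.48)² + (0.67)² + (0.74)² + (-0.11)² + (0.96)² + (0.25)² = 2.2625.
Posterior: Inv-Gamma(9.80 + 8/2, 12.16 + 2.2625/2) = Inv-Gamma(13.80, 13.29125).
Mode = β/(α+1) = 13.29125/14.80 = 0.8981.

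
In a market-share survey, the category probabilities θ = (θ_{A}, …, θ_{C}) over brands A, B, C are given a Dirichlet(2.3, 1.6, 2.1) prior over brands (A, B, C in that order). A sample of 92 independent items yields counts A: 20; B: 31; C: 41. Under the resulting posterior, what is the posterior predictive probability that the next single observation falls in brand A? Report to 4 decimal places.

0.2276

The Dirichlet prior is conjugate to the Multinomial likelihood: each posterior αⱼ = prior αⱼ + observed count nⱼ.
Posterior concentration: (22.3, 32.6, 43.1), total = 98.0.
P(next = A | data) = α_{A}/Σα = 0.2276.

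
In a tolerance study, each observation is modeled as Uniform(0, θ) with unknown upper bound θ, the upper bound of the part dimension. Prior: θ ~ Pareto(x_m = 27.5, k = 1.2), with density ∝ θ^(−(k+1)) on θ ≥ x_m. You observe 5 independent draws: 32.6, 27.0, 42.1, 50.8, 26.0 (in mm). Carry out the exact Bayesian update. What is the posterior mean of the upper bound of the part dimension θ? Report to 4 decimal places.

A Pareto(scale x_m, shape k) prior on the upper bound θ of Uniform(0, θ) is conjugate: posterior is Pareto(max(x_m, max xᵢ), k + n).
Sample maximum = 50.8; prior scale x_m = 27.5 → posterior scale = max = 50.8.
Posterior shape = 1.2 + 5 = 6.2.
E[θ|data] = k·x_m/(k−1) = 6.2·50.8/5.2 = 60.5692.

60.5692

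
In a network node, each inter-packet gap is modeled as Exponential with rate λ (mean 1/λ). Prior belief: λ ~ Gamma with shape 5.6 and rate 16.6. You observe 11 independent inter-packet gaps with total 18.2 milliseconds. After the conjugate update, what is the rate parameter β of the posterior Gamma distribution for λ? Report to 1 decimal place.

34.8

With a Gamma(shape α, rate β) prior on the exponential rate λ, the posterior after n observations with total T = Σxᵢ is Gamma(α+n, β+T).
Posterior: Gamma(5.6+11, 16.6+18.2) = Gamma(16.6, 34.8).
Posterior β = 34.8.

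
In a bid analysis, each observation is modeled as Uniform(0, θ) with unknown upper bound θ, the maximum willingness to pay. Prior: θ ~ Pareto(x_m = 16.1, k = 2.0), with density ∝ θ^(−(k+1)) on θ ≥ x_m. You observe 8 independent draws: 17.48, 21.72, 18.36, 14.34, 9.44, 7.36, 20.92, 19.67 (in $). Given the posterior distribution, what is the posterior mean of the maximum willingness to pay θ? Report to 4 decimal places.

A Pareto(scale x_m, shape k) prior on the upper bound θ of Uniform(0, θ) is conjugate: posterior is Pareto(max(x_m, max xᵢ), k + n).
Sample maximum = 21.72; prior scale x_m = 16.1 → posterior scale = max = 21.72.
Posterior shape = 2.0 + 8 = 10.0.
E[θ|data] = k·x_m/(k−1) = 10.0·21.72/9.0 = 24.1333.

24.1333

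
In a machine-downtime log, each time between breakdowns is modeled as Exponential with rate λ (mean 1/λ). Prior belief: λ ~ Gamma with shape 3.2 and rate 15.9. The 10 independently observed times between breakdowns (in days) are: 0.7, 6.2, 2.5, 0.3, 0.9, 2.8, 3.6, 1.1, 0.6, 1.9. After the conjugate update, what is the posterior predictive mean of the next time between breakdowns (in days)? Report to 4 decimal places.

With a Gamma(shape α, rate β) prior on the exponential rate λ, the posterior after n observations with total T = Σxᵢ is Gamma(α+n, β+T).
Sum of observations T = 20.6 days; n = 10.
Posterior: Gamma(3.2+10, 15.9+20.6) = Gamma(13.2, 36.5).
The predictive distribution for the next observation is Lomax; its mean is β/(α−1) = 36.5/12.2 = 2.9918.

2.9918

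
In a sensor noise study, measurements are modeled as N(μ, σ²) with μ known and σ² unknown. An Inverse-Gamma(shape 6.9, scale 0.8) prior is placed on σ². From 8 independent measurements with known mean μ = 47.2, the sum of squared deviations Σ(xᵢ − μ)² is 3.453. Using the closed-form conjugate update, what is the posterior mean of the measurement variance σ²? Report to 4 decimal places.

0.2552

With known mean μ and an Inverse-Gamma(α, β) prior on σ², the Normal likelihood is conjugate: posterior is Inv-Gamma(α + n/2, β + Σ(xᵢ−μ)²/2).
Posterior: Inv-Gamma(6.9 + 8/2, 0.8 + 3.453/2) = Inv-Gamma(10.90, 2.5265).
E[σ²|data] = β/(α−1) = 2.5265/9.90 = 0.2552.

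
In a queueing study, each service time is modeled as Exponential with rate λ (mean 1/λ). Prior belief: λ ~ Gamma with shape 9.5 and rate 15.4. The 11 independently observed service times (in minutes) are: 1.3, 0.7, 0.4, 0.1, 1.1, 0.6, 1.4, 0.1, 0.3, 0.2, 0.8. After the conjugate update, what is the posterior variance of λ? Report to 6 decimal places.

0.040856

With a Gamma(shape α, rate β) prior on the exponential rate λ, the posterior after n observations with total T = Σxᵢ is Gamma(α+n, β+T).
Sum of observations T = 7.0 minutes; n = 11.
Posterior: Gamma(9.5+11, 15.4+7.0) = Gamma(20.5, 22.4).
Var = α/β² = 0.040856.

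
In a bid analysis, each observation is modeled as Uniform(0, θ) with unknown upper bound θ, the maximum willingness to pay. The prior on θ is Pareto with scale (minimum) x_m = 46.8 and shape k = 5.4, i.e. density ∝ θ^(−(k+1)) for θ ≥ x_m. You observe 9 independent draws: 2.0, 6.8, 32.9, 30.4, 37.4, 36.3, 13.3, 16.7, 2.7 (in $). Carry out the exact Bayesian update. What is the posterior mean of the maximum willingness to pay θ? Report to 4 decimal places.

50.2925

A Pareto(scale x_m, shape k) prior on the upper bound θ of Uniform(0, θ) is conjugate: posterior is Pareto(max(x_m, max xᵢ), k + n).
Sample maximum = 37.4; prior scale x_m = 46.8 → posterior scale = max = 46.8.
Posterior shape = 5.4 + 9 = 14.4.
E[θ|data] = k·x_m/(k−1) = 14.4·46.8/13.4 = 50.2925.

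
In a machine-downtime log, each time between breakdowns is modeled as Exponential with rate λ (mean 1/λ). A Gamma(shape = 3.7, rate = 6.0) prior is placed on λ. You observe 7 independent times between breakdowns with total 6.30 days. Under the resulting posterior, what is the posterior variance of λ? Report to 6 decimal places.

With a Gamma(shape α, rate β) prior on the exponential rate λ, the posterior after n observations with total T = Σxᵢ is Gamma(α+n, β+T).
Posterior: Gamma(3.7+7, 6.0+6.30) = Gamma(10.7, 12.30).
Var = α/β² = 0.070725.

0.070725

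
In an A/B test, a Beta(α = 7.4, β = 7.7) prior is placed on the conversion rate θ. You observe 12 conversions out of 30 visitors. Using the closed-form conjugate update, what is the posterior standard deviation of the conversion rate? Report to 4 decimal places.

The Beta prior is conjugate to a Binomial/Bernoulli likelihood; the update adds successes to α and failures to β.
Posterior: Beta(α+k, β+n−k) = Beta(7.4+12, 7.7+18) = Beta(19.4, 25.7).
Var = αβ/((α+β)²(α+β+1)) = 19.4·25.7/(45.1²·46.1) = 0.00531717; SD = √0.00531717 = 0.0729.

0.0729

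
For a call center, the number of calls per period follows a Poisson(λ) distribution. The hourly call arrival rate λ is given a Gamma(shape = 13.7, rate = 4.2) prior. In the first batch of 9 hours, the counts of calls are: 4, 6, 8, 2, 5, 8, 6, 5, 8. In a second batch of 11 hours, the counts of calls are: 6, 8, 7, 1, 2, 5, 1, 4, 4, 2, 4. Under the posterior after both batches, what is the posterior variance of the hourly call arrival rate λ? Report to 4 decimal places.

0.1873

With a Gamma(shape α, rate β) prior, the Poisson likelihood is conjugate: the posterior is Gamma(α + ΣXᵢ, β + n).
Batch 1: sum of counts S = 52 over n = 9 hours.
After batch 1: Gamma(α+S, β+n) = Gamma(13.7+52, 4.2+9) = Gamma(65.7, 13.2).
Batch 2: sum of counts S = 44 over n = 11 hours.
After batch 2: Gamma(α+S, β+n) = Gamma(65.7+44, 13.2+11) = Gamma(109.7, 24.2).
Var = α/β² = 109.7/24.2² = 0.1873.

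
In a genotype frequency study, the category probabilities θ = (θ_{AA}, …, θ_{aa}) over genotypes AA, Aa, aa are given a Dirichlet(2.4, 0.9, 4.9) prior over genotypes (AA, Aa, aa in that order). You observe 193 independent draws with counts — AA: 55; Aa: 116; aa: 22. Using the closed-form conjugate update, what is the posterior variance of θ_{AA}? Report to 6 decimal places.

0.001008

The Dirichlet prior is conjugate to the Multinomial likelihood: each posterior αⱼ = prior αⱼ + observed count nⱼ.
Posterior concentration: (57.4, 116.9, 26.9), total = 201.2.
Var[θ_j] = α_j(Σα−α_j)/((Σα)²(Σα+1)) = 57.4·143.8/(201.2²·202.2) = 0.001008.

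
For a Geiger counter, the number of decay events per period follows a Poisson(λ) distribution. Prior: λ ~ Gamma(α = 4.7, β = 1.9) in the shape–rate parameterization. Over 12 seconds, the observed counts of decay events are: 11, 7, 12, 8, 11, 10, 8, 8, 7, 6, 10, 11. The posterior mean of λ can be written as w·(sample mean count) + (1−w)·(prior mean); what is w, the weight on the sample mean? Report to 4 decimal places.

With a Gamma(shape α, rate β) prior, the Poisson likelihood is conjugate: the posterior is Gamma(α + ΣXᵢ, β + n).
Posterior mean = (α₀+S)/(β₀+n) = [n/(β₀+n)]·(S/n) + [β₀/(β₀+n)]·(α₀/β₀), so only n and β₀ enter the weight.
Weight on data w = n/(β₀+n) = 12/(1.9+12) = 12/13.9 = 0.8633.

0.8633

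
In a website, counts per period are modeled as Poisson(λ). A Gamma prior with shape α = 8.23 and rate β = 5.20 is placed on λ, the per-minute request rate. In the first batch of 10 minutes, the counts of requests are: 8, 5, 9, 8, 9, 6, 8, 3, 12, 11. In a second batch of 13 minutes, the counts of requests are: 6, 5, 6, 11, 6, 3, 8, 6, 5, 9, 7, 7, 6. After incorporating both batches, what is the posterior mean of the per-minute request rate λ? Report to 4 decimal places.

6.1074

With a Gamma(shape α, rate β) prior, the Poisson likelihood is conjugate: the posterior is Gamma(α + ΣXᵢ, β + n).
Batch 1: sum of counts S = 79 over n = 10 minutes.
After batch 1: Gamma(α+S, β+n) = Gamma(8.23+79, 5.20+10) = Gamma(87.23, 15.20).
Batch 2: sum of counts S = 85 over n = 13 minutes.
After batch 2: Gamma(α+S, β+n) = Gamma(87.23+85, 15.20+13) = Gamma(172.23, 28.20).
Posterior mean = α/β = 172.23/28.20 = 6.1074.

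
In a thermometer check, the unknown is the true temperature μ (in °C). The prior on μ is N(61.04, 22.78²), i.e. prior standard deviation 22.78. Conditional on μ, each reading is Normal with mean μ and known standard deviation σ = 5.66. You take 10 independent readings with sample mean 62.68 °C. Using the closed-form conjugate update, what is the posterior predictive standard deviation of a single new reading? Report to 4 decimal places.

5.9346

For Normal data with known variance σ², a Normal(μ₀, σ₀²) prior on μ is conjugate. Posterior precision = 1/σ₀² + n/σ²; posterior mean is the precision-weighted average of μ₀ and x̄.
σ₀² = 22.78² = 518.9284, σ² = 5.66² = 32.0356; σ² + n·σ₀² = 32.0356 + 10·518.9284 = 5221.3196.
Posterior precision = 1/σ₀² + n/σ² = 1/518.9284 + 10/32.0356 = (σ² + n·σ₀²)/(σ₀²σ²) = 5221.3196/(518.9284·32.0356); posterior variance σₙ² = σ₀²σ²/(σ² + n·σ₀²) = 518.9284·32.0356/5221.3196 = 3.183904.
Predictive variance for one new observation = σₙ² + σ² = 518.9284·32.0356/5221.3196 + 32.0356 = σ²·(σ₀² + 5221.3196)/5221.3196 = 32.0356·5740.248/5221.3196 = 35.219504; SD = √(32.0356·5740.248/5221.3196) = 5.9346.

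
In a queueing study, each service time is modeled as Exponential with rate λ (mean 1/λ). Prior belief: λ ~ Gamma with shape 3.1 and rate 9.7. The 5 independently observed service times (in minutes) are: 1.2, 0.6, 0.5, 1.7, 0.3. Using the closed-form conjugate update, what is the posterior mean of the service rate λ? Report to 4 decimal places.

With a Gamma(shape α, rate β) prior on the exponential rate λ, the posterior after n observations with total T = Σxᵢ is Gamma(α+n, β+T).
Sum of observations T = 4.3 minutes; n = 5.
Posterior: Gamma(3.1+5, 9.7+4.3) = Gamma(8.1, 14.0).
Posterior mean of λ = α/β = 8.1/14.0 = 0.5786.

0.5786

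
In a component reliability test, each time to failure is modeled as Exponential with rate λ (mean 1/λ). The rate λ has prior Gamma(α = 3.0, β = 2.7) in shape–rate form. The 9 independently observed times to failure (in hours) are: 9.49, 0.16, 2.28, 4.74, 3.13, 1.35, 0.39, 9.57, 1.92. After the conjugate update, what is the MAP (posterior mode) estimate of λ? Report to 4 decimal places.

With a Gamma(shape α, rate β) prior on the exponential rate λ, the posterior after n observations with total T = Σxᵢ is Gamma(α+n, β+T).
Sum of observations T = 33.03 hours; n = 9.
Posterior: Gamma(3.0+9, 2.7+33.03) = Gamma(12.0, 35.73).
Mode = (α−1)/β = 0.3079.

0.3079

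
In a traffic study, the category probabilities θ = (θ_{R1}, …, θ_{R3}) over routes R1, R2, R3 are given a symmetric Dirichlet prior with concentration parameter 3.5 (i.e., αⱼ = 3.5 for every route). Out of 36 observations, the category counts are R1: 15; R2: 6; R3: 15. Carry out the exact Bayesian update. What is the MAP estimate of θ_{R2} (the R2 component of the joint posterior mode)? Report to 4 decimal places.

0.1954

The Dirichlet prior is conjugate to the Multinomial likelihood: each posterior αⱼ = prior αⱼ + observed count nⱼ.
Posterior concentration: (18.5, 9.5, 18.5), total = 46.5.
Joint mode component: (α_{R2}−1)/(Σα−K) = 8.5/43.5 = 0.1954.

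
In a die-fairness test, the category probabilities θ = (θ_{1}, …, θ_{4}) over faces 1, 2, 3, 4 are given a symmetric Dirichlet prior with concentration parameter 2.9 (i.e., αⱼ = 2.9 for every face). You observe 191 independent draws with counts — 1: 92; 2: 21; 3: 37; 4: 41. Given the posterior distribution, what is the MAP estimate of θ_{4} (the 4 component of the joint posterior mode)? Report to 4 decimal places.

0.2160

The Dirichlet prior is conjugate to the Multinomial likelihood: each posterior αⱼ = prior αⱼ + observed count nⱼ.
Posterior concentration: (94.9, 23.9, 39.9, 43.9), total = 202.6.
Joint mode component: (α_{4}−1)/(Σα−K) = 42.9/198.6 = 0.2160.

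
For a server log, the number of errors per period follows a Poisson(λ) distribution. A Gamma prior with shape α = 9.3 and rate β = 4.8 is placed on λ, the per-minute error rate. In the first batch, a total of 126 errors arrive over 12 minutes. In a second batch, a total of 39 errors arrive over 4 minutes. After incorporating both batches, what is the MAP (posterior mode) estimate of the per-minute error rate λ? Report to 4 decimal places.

With a Gamma(shape α, rate β) prior, the Poisson likelihood is conjugate: the posterior is Gamma(α + ΣXᵢ, β + n).
After batch 1: Gamma(α+S, β+n) = Gamma(9.3+126, 4.8+12) = Gamma(135.3, 16.8).
After batch 2: Gamma(α+S, β+n) = Gamma(135.3+39, 16.8+4) = Gamma(174.3, 20.8).
Mode of Gamma(α,β) for α≥1 is (α−1)/β = 173.3/20.8 = 8.3317.

8.3317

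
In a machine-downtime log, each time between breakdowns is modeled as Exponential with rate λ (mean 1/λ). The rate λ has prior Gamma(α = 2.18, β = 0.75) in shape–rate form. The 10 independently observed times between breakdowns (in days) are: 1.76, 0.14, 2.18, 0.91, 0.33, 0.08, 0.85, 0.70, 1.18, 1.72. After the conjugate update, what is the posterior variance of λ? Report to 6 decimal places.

0.108402

With a Gamma(shape α, rate β) prior on the exponential rate λ, the posterior after n observations with total T = Σxᵢ is Gamma(α+n, β+T).
Sum of observations T = 9.85 days; n = 10.
Posterior: Gamma(2.18+10, 0.75+9.85) = Gamma(12.18, 10.60).
Var = α/β² = 0.108402.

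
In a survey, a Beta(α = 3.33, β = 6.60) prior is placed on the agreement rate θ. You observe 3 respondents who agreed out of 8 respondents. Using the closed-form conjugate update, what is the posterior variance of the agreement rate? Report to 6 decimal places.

The Beta prior is conjugate to a Binomial/Bernoulli likelihood; the update adds successes to α and failures to β.
Posterior: Beta(α+k, β+n−k) = Beta(3.33+3, 6.60+5) = Beta(6.33, 11.60).
Var = αβ/((α+β)²(α+β+1)) = 6.33·11.60/(17.93²·18.93) = 0.012066.

0.012066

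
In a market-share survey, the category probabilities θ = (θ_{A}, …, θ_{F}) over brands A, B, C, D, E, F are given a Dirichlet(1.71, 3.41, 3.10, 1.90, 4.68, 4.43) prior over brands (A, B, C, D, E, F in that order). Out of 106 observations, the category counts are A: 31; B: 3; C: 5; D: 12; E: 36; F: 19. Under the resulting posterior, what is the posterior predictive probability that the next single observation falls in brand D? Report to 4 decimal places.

0.1110

The Dirichlet prior is conjugate to the Multinomial likelihood: each posterior αⱼ = prior αⱼ + observed count nⱼ.
Posterior concentration: (32.71, 6.41, 8.10, 13.90, 40.68, 23.43), total = 125.23.
P(next = D | data) = α_{D}/Σα = 0.1110.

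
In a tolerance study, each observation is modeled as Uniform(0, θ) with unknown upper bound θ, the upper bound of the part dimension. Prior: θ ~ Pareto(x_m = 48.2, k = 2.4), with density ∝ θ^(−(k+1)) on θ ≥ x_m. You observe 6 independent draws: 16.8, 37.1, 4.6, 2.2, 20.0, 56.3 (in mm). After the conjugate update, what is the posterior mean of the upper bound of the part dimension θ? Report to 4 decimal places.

A Pareto(scale x_m, shape k) prior on the upper bound θ of Uniform(0, θ) is conjugate: posterior is Pareto(max(x_m, max xᵢ), k + n).
Sample maximum = 56.3; prior scale x_m = 48.2 → posterior scale = max = 56.3.
Posterior shape = 2.4 + 6 = 8.4.
E[θ|data] = k·x_m/(k−1) = 8.4·56.3/7.4 = 63.9081.

63.9081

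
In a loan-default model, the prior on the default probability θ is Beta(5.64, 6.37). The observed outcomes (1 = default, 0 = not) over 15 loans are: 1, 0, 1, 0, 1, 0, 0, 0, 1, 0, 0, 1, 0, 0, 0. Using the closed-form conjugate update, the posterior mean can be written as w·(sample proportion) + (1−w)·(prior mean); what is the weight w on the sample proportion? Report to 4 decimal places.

The Beta prior is conjugate to a Binomial/Bernoulli likelihood; the update adds successes to α and failures to β.
Posterior mean = (α₀+k)/(α₀+β₀+n) = [n/(α₀+β₀+n)]·(k/n) + [(α₀+β₀)/(α₀+β₀+n)]·α₀/(α₀+β₀), so only n and the prior enter the weight.
The weight on the data is w = n/(α₀+β₀+n) = 15/(5.64+6.37+15) = 15/27.01 = 0.5553.

0.5553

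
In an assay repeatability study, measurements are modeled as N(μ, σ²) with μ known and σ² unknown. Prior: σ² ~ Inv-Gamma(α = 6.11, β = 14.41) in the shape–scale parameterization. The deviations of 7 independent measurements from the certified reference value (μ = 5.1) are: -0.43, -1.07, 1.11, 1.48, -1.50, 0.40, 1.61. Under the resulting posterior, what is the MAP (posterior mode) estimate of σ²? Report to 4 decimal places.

With known mean μ and an Inverse-Gamma(α, β) prior on σ², the Normal likelihood is conjugate: posterior is Inv-Gamma(α + n/2, β + Σ(xᵢ−μ)²/2).
Σ(xᵢ−μ)² = (-0.43)² + (-1.07)² + (1.11)² + (1.48)² + (-1.50)² + (0.40)² + (1.61)² = 9.7544.
Posterior: Inv-Gamma(6.11 + 7/2, 14.41 + 9.7544/2) = Inv-Gamma(9.61, 19.28720).
Mode = β/(α+1) = 19.28720/10.61 = 1.8178.

1.8178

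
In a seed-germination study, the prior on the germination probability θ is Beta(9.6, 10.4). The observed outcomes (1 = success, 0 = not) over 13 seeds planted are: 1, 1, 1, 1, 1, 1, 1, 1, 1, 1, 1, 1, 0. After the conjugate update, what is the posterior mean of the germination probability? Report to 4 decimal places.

The Beta prior is conjugate to a Binomial/Bernoulli likelihood; the update adds successes to α and failures to β.
Posterior: Beta(α+k, β+n−k) = Beta(9.6+12, 10.4+1) = Beta(21.6, 11.4).
Posterior mean = α/(α+β) = 21.6/33.0 = 0.6545.

0.6545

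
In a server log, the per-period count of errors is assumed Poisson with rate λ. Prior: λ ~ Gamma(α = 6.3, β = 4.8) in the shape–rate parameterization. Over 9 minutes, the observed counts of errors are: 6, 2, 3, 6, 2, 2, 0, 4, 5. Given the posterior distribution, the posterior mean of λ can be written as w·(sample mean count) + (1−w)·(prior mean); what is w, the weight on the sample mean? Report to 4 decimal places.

0.6522

With a Gamma(shape α, rate β) prior, the Poisson likelihood is conjugate: the posterior is Gamma(α + ΣXᵢ, β + n).
Posterior mean = (α₀+S)/(β₀+n) = [n/(β₀+n)]·(S/n) + [β₀/(β₀+n)]·(α₀/β₀), so only n and β₀ enter the weight.
Weight on data w = n/(β₀+n) = 9/(4.8+9) = 9/13.8 = 0.6522.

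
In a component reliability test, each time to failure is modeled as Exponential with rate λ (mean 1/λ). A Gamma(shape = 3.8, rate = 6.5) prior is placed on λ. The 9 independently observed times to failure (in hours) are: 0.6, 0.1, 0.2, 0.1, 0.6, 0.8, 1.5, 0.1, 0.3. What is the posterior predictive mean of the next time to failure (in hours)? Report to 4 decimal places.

0.9153

With a Gamma(shape α, rate β) prior on the exponential rate λ, the posterior after n observations with total T = Σxᵢ is Gamma(α+n, β+T).
Sum of observations T = 4.3 hours; n = 9.
Posterior: Gamma(3.8+9, 6.5+4.3) = Gamma(12.8, 10.8).
The predictive distribution for the next observation is Lomax; its mean is β/(α−1) = 10.8/11.8 = 0.9153.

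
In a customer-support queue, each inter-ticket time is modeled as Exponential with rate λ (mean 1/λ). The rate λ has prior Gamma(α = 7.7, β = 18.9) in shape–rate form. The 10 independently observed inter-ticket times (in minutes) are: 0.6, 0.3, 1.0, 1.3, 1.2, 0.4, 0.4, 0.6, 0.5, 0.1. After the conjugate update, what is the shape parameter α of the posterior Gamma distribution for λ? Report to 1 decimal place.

With a Gamma(shape α, rate β) prior on the exponential rate λ, the posterior after n observations with total T = Σxᵢ is Gamma(α+n, β+T).
Sum of observations T = 6.4 minutes; n = 10.
Posterior: Gamma(7.7+10, 18.9+6.4) = Gamma(17.7, 25.3).
Posterior α = 17.7.

17.7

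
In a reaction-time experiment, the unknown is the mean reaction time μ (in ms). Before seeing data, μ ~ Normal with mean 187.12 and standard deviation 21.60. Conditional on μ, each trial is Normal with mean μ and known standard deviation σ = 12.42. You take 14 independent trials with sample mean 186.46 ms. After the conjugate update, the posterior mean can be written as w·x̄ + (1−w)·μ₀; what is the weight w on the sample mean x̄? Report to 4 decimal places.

For Normal data with known variance σ², a Normal(μ₀, σ₀²) prior on μ is conjugate. Posterior precision = 1/σ₀² + n/σ²; posterior mean is the precision-weighted average of μ₀ and x̄.
σ₀² = 21.60² = 466.56, σ² = 12.42² = 154.2564. Prior precision 1/σ₀² = 1/466.56; data precision n/σ² = 14/154.2564.
w = (n/σ²)/(1/σ₀² + n/σ²) = n·σ₀²/(σ² + n·σ₀²) = 14·466.56/(154.2564 + 14·466.56) = 6531.84/6686.0964 = 0.9769.

0.9769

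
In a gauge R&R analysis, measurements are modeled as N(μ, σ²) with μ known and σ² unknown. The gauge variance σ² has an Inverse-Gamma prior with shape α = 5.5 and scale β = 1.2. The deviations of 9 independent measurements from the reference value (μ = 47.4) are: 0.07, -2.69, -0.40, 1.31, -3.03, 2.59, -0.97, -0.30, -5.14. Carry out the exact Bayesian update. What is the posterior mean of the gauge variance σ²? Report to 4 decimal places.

With known mean μ and an Inverse-Gamma(α, β) prior on σ², the Normal likelihood is conjugate: posterior is Inv-Gamma(α + n/2, β + Σ(xᵢ−μ)²/2).
Σ(xᵢ−μ)² = (0.07)² + (-2.69)² + (-0.40)² + (1.31)² + (-3.03)² + (2.59)² + (-0.97)² + (-0.30)² + (-5.14)² = 52.4566.
Posterior: Inv-Gamma(5.5 + 9/2, 1.2 + 52.4566/2) = Inv-Gamma(10.00, 27.42830).
E[σ²|data] = β/(α−1) = 27.42830/9.00 = 3.0476.

3.0476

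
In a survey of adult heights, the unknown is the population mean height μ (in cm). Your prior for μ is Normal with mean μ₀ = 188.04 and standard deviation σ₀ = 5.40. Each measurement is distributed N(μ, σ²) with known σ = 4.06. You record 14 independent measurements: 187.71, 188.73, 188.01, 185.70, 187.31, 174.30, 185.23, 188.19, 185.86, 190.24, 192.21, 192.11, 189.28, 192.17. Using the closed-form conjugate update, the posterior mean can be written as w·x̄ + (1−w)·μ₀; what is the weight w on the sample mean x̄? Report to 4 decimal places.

0.9612

For Normal data with known variance σ², a Normal(μ₀, σ₀²) prior on μ is conjugate. Posterior precision = 1/σ₀² + n/σ²; posterior mean is the precision-weighted average of μ₀ and x̄.
σ₀² = 5.40² = 29.16, σ² = 4.06² = 16.4836. Prior precision 1/σ₀² = 1/29.16; data precision n/σ² = 14/16.4836.
w = (n/σ²)/(1/σ₀² + n/σ²) = n·σ₀²/(σ² + n·σ₀²) = 14·29.16/(16.4836 + 14·29.16) = 408.24/424.7236 = 0.9612.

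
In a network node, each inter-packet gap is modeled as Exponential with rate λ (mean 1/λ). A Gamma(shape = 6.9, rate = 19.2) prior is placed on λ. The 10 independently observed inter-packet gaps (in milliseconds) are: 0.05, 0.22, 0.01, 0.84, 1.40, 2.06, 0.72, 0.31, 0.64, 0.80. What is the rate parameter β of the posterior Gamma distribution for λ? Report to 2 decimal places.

With a Gamma(shape α, rate β) prior on the exponential rate λ, the posterior after n observations with total T = Σxᵢ is Gamma(α+n, β+T).
Sum of observations T = 7.05 milliseconds; n = 10.
Posterior: Gamma(6.9+10, 19.2+7.05) = Gamma(16.9, 26.25).
Posterior β = 26.25.

26.25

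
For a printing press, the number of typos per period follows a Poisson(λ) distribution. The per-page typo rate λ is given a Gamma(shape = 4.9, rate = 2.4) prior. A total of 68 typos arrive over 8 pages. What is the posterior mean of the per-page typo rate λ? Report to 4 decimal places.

With a Gamma(shape α, rate β) prior, the Poisson likelihood is conjugate: the posterior is Gamma(α + ΣXᵢ, β + n).
Posterior: Gamma(α+S, β+n) = Gamma(4.9+68, 2.4+8) = Gamma(72.9, 10.4).
Posterior mean = α/β = 72.9/10.4 = 7.0096.

7.0096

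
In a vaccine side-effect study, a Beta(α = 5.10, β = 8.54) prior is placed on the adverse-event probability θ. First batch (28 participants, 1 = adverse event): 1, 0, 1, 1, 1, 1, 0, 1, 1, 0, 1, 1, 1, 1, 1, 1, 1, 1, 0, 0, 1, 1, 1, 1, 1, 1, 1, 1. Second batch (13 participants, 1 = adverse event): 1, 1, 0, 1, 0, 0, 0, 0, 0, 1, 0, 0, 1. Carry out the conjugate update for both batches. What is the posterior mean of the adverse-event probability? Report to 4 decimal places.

0.6058

The Beta prior is conjugate to a Binomial/Bernoulli likelihood; the update adds successes to α and failures to β.
After batch 1: Beta(5.10+23, 8.54+5) = Beta(28.10, 13.54).
After batch 2: Beta(28.10+5, 13.54+8) = Beta(33.10, 21.54).
Posterior mean = α/(α+β) = 33.10/54.64 = 0.6058.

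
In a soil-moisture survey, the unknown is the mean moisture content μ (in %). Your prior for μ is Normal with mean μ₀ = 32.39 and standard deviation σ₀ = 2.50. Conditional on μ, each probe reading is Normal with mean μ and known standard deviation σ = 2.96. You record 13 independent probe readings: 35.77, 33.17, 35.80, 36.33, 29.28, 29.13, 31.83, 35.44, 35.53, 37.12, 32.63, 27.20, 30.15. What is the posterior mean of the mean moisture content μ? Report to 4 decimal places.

32.9670

For Normal data with known variance σ², a Normal(μ₀, σ₀²) prior on μ is conjugate. Posterior precision = 1/σ₀² + n/σ²; posterior mean is the precision-weighted average of μ₀ and x̄.
Σxᵢ = 35.77 + 33.17 + 35.80 + 36.33 + 29.28 + 29.13 + 31.83 + 35.44 + 35.53 + 37.12 + 32.63 + 27.20 + 30.15 = 429.38, so n·x̄ = 429.38.
σ₀² = 2.50² = 6.25, σ² = 2.96² = 8.7616; σ² + n·σ₀² = 8.7616 + 13·6.25 = 90.0116.
Posterior mean = (μ₀/σ₀² + n·x̄/σ²)/(1/σ₀² + n/σ²) = (σ²·μ₀ + σ₀²·n·x̄)/(σ² + n·σ₀²) = (8.7616·32.39 + 6.25·429.38)/90.0116 = 2967.413224/90.0116 = 32.9670.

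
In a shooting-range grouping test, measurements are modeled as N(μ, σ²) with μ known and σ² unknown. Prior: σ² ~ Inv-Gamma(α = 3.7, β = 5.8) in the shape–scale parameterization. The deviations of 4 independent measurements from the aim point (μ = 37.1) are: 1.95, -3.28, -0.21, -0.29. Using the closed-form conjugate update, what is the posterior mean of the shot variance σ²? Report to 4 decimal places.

With known mean μ and an Inverse-Gamma(α, β) prior on σ², the Normal likelihood is conjugate: posterior is Inv-Gamma(α + n/2, β + Σ(xᵢ−μ)²/2).
Σ(xᵢ−μ)² = (1.95)² + (-3.28)² + (-0.21)² + (-0.29)² = 14.6891.
Posterior: Inv-Gamma(3.7 + 4/2, 5.8 + 14.6891/2) = Inv-Gamma(5.70, 13.14455).
E[σ²|data] = β/(α−1) = 13.14455/4.70 = 2.7967.

2.7967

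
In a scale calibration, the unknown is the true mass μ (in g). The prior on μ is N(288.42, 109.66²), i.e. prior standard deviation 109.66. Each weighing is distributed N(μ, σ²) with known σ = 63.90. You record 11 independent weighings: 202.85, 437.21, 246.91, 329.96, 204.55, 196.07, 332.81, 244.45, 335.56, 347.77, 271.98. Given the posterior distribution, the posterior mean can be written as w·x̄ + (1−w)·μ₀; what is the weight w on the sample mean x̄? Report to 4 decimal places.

For Normal data with known variance σ², a Normal(μ₀, σ₀²) prior on μ is conjugate. Posterior precision = 1/σ₀² + n/σ²; posterior mean is the precision-weighted average of μ₀ and x̄.
σ₀² = 109.66² = 12025.3156, σ² = 63.90² = 4083.21. Prior precision 1/σ₀² = 1/12025.3156; data precision n/σ² = 11/4083.21.
w = (n/σ²)/(1/σ₀² + n/σ²) = n·σ₀²/(σ² + n·σ₀²) = 11·12025.3156/(4083.21 + 11·12025.3156) = 132278.4716/136361.6816 = 0.9701.

0.9701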